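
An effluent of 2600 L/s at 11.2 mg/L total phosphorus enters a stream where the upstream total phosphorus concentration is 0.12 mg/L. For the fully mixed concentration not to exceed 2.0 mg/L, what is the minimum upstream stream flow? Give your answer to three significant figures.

12700 L/s

Set C_mix = 2.0: (Q·0.1200 + 2600·11.20) / (Q + 2600) = 2.0
→ Q = 2600·(11.20 − 2.0)/(2.0 − 0.1200) = 12720 L/s.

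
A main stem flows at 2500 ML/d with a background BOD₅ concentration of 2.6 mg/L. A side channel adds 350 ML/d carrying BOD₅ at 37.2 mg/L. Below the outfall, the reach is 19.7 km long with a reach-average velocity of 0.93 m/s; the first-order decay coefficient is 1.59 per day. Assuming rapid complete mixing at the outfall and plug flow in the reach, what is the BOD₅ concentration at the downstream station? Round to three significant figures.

Mass balance: C = (2500·2.600 + 350.0·37.20) / 2850 = 19520/2850 = 6.849 mg/L.
Travel time t = 19.7·1000 / 0.93 = 21180 s = 5.884 h.
Applying C = C₀e^(−kt): 6.849 × 0.6772 = 4.638 mg/L.

4.64 mg/L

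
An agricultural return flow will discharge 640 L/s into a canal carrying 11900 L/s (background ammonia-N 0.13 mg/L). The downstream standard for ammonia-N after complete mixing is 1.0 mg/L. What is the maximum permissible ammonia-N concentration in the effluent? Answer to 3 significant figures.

At the limit, (Qr·Cr + Qe·Cₑ)/(Qr + Qe) = 1.0:
Cₑ = (12540·1.0 − 11900·0.1300) / 640.0 = 17.18 mg/L.

17.2 mg/L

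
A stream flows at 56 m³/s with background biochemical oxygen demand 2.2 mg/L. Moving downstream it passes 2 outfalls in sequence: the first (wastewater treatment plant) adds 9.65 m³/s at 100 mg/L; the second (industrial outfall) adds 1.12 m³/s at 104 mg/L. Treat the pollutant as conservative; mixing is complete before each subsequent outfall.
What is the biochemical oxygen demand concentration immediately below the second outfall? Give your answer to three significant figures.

18.0 mg/L

After outfall 1: Q = 56.00 + 9.650 = 65.65 m³/s; C = (56.00·2.200 + 9.650·100.0)/65.65 = 16.58 mg/L.
After outfall 2: Q = 65.65 + 1.120 = 66.77 m³/s; C = (65.65·16.58 + 1.120·104.0)/66.77 = 18.04 mg/L.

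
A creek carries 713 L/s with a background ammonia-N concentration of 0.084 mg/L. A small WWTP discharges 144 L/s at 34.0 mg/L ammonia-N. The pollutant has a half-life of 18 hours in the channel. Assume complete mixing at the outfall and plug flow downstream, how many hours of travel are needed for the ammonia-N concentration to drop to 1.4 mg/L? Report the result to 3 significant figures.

Flow-weighted average: C = (713.0·0.08400 + 144.0·34.00) / 857.0 = 4956/857.0 = 5.783 mg/L.
Half-life 18 h → k = ln 2 / 18 = 0.03851 h⁻¹ = 0.9242 d⁻¹.
5.783·exp(−k·t) = 1.4 → t = ln(5.783/1.4)/k = 132600 s = 36.83 h.

36.8 h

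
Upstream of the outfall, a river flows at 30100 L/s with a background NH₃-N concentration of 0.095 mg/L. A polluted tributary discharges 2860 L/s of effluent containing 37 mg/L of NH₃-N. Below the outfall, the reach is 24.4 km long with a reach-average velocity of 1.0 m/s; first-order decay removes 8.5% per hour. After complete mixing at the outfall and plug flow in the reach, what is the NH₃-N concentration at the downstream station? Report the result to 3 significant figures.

After mixing, C = (30100·0.09500 + 2860·37.00) / 32960 = 108700/32960 = 3.297 mg/L.
Travel time t = 24.4·1000 / 1.0 = 24400 s = 6.778 h.
8.5%/h lost → k = −ln(1 − 0.085) = 0.08883 h⁻¹.
Decay over the reach: 3.297·exp(−kt) = 3.297·0.5477 = 1.806 mg/L.

1.81 mg/L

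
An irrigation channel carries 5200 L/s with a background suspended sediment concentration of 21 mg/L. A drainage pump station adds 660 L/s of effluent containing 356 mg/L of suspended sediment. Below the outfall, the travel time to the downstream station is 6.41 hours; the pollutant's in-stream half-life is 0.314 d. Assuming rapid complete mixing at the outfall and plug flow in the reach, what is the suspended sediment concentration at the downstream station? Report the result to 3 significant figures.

Conservation of mass: C = (5200·21.00 + 660.0·356.0) / 5860 = 344200/5860 = 58.73 mg/L.
Half-life 0.314 d → k = ln 2 / 0.314 = 2.207 d⁻¹.
First-order decay: C = 58.73·exp(−k·t) = 58.73·0.5546 = 32.57 mg/L.

32.6 mg/L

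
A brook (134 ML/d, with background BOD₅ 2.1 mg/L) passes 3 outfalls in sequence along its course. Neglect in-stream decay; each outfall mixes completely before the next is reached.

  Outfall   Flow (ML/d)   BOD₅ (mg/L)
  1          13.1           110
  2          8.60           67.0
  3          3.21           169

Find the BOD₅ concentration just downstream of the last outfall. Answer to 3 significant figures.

17.9 mg/L

After outfall 1: Q = 134.0 + 13.10 = 147.1 ML/d; C = (134.0·2.100 + 13.10·110.0)/147.1 = 11.71 mg/L.
After outfall 2: Q = 147.1 + 8.600 = 155.7 ML/d; C = (147.1·11.71 + 8.600·67.00)/155.7 = 14.76 mg/L.
After outfall 3: Q = 155.7 + 3.210 = 158.9 ML/d; C = (155.7·14.76 + 3.210·169.0)/158.9 = 17.88 mg/L.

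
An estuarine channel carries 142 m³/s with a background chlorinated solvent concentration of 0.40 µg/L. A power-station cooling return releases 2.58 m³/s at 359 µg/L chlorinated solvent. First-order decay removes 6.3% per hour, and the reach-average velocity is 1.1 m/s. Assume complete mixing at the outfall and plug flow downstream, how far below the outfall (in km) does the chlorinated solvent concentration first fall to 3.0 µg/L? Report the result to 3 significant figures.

After mixing, C = (142.0·0.4000 + 2.580·359.0) / 144.6 = 983.0/144.6 = 6.799 µg/L.
6.3%/h lost → k = −ln(1 − 0.063) = 0.06507 h⁻¹.
Set 6.799·exp(−k·t) = 3.0 → t = ln(6.799/3.0)/k = 45260 s = 12.57 h.
Distance = v·t = 1.1·45260 = 49790 m = 49.79 km.

49.8 km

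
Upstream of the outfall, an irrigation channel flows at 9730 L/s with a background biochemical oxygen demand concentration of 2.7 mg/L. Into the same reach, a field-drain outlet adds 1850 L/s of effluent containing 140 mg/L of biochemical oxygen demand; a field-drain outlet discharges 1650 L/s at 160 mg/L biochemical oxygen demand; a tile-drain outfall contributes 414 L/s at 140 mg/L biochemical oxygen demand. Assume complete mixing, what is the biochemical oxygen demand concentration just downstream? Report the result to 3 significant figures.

After mixing, C = (9730·2.700 + 1850·140.0 + 1650·160.0 + 414.0·140.0) / 13640 = 607200/13640 = 44.51 mg/L.

44.5 mg/L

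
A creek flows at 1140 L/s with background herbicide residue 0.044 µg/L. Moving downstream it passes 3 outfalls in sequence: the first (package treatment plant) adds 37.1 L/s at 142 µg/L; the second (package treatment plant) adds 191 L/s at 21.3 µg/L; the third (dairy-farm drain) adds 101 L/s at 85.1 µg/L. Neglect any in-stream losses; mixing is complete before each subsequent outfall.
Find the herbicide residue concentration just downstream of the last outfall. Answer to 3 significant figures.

After outfall 1: Q = 1140 + 37.10 = 1177 L/s; C = (1140·0.04400 + 37.10·142.0)/1177 = 4.518 µg/L.
After outfall 2: Q = 1177 + 191.0 = 1368 L/s; C = (1177·4.518 + 191.0·21.30)/1368 = 6.861 µg/L.
After outfall 3: Q = 1368 + 101.0 = 1469 L/s; C = (1368·6.861 + 101.0·85.10)/1469 = 12.24 µg/L.

12.2 µg/L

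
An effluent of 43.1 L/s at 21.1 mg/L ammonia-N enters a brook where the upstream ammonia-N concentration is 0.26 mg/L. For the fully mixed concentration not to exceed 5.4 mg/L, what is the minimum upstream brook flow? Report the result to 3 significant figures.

Set C_mix = 5.4: (Q·0.2600 + 43.10·21.10) / (Q + 43.10) = 5.4
→ Q = 43.10·(21.10 − 5.4)/(5.4 − 0.2600) = 131.6 L/s.

132 L/s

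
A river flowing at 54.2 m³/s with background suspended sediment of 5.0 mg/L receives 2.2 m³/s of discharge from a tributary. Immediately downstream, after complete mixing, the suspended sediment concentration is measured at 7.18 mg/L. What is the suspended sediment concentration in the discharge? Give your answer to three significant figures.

Mass balance: 54.20·5.000 + 2.200·Cₑ = 56.40·7.180
→ Cₑ = (56.40·7.180 − 54.20·5.000) / 2.200 = 60.89 mg/L.

60.9 mg/L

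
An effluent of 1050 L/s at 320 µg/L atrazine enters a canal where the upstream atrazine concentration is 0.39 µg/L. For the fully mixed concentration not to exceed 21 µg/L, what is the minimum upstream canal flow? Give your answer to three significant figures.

15200 L/s

Set C_mix = 21: (Q·0.3900 + 1050·320.0) / (Q + 1050) = 21
→ Q = 1050·(320.0 − 21)/(21 − 0.3900) = 15230 L/s.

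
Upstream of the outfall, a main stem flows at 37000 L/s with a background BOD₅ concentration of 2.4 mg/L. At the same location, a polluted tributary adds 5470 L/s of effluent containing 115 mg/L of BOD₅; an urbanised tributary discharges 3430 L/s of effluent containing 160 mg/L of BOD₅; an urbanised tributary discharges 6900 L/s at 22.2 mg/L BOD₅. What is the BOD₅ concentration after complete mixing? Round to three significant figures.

26.9 mg/L

Flow-weighted average: C = (37000·2.400 + 5470·115.0 + 3430·160.0 + 6900·22.20) / 52800 = 1420000/52800 = 26.89 mg/L.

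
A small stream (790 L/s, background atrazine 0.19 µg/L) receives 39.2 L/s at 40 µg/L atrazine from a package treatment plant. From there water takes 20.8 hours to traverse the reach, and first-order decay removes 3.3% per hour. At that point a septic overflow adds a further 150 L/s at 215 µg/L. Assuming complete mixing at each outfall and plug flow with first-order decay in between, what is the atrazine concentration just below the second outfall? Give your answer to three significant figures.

Flow-weighted average: C = (790.0·0.1900 + 39.20·40.00) / 829.2 = 1718/829.2 = 2.072 µg/L; combined flow 829.2 L/s.
3.3%/h lost → k = −ln(1 − 0.033) = 0.03356 h⁻¹.
First-order decay: C = 2.072·exp(−k·t) = 2.072·0.4976 = 1.031 µg/L.
Second outfall: C = (829.2·1.031 + 150.0·215.0)/979.2 = 33.81 µg/L.

33.8 µg/L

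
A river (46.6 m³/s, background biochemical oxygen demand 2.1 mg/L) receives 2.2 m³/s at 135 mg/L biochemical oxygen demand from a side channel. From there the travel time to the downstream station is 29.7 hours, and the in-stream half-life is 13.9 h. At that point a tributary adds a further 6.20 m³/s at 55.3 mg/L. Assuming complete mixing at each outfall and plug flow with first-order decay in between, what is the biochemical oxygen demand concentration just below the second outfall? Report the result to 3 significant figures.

After mixing, C = (46.60·2.100 + 2.200·135.0) / 48.80 = 394.9/48.80 = 8.091 mg/L; combined flow 48.80 m³/s.
Half-life 13.9 h → k = ln 2 / 13.9 = 0.04987 h⁻¹ = 1.197 d⁻¹.
First-order decay: C = 8.091·exp(−k·t) = 8.091·0.2274 = 1.840 mg/L.
At the second outfall, C = (48.80·1.840 + 6.200·55.30) / (48.80 + 6.200) = 7.866 mg/L.

7.87 mg/L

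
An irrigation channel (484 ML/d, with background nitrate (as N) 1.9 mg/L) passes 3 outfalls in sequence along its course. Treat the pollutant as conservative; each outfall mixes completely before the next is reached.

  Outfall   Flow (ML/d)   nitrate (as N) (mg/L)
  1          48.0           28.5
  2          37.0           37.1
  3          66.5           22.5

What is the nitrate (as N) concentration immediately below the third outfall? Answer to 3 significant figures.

8.11 mg/L

After outfall 1: Q = 484.0 + 48.00 = 532.0 ML/d; C = (484.0·1.900 + 48.00·28.50)/532.0 = 4.300 mg/L.
After outfall 2: Q = 532.0 + 37.00 = 569.0 ML/d; C = (532.0·4.300 + 37.00·37.10)/569.0 = 6.433 mg/L.
After outfall 3: Q = 569.0 + 66.50 = 635.5 ML/d; C = (569.0·6.433 + 66.50·22.50)/635.5 = 8.114 mg/L.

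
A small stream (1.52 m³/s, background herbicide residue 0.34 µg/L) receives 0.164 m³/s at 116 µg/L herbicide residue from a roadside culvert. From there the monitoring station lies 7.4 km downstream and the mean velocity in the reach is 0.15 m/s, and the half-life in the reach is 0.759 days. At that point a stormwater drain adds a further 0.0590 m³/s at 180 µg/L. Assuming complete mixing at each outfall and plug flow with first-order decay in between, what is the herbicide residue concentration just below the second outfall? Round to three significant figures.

Flow-weighted average: C = (1.520·0.3400 + 0.1640·116.0) / 1.684 = 19.54/1.684 = 11.60 µg/L; combined flow 1.684 m³/s.
Travel time t = 7.4·1000 / 0.15 = 49330 s = 13.70 h.
Half-life 0.759 d → k = ln 2 / 0.759 = 0.9132 d⁻¹.
After decay, C = 11.60 × e^(−kt) = 11.60 × 0.5937 = 6.889 µg/L.
Second outfall: C = (1.684·6.889 + 0.05900·180.0)/1.743 = 12.75 µg/L.

12.7 µg/L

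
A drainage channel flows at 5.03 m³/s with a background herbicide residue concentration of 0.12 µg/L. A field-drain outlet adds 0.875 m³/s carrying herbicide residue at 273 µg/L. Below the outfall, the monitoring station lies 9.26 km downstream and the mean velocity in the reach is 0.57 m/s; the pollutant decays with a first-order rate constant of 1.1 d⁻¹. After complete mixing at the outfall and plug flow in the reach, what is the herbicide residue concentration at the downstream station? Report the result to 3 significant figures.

Mixed concentration C = ΣQC/ΣQ = (5.030·0.1200 + 0.8750·273.0) / 5.905 = 239.5/5.905 = 40.56 µg/L.
Travel time t = 9.26·1000 / 0.57 = 16250 s = 4.513 h.
Applying C = C₀e^(−kt): 40.56 × 0.8132 = 32.98 µg/L.

33.0 µg/L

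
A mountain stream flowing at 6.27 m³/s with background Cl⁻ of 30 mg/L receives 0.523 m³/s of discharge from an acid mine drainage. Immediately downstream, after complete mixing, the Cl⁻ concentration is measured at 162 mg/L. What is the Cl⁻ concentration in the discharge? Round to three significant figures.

Mass balance: 6.270·30.00 + 0.5230·Cₑ = 6.793·162.0
→ Cₑ = (6.793·162.0 − 6.270·30.00) / 0.5230 = 1744 mg/L.

1740 mg/L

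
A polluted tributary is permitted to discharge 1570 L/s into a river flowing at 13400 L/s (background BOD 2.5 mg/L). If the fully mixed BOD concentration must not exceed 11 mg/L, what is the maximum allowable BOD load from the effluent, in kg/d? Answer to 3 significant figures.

11300 kg/d

Mass balance at the limit: 13400·2.500 + 1570·Cₑ = 14970·11 → Cₑ = 83.55 mg/L.
1570 L/s = 1.570 m³/s. Load = 1.570 m³/s × 83.55 g/m³ × 86 400 s/d = 11330 kg/d.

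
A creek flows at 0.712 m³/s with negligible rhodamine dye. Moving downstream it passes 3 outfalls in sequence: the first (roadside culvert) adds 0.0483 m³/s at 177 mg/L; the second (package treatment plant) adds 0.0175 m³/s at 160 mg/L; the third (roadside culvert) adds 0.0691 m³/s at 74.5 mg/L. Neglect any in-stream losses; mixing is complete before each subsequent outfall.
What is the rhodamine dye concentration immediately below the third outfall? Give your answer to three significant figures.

Outfall 1: combined Q = 0.7603 m³/s; C = (0.7120·0 + 0.04830·177.0)/0.7603 = 11.24 mg/L.
Outfall 2: combined Q = 0.7778 m³/s; C = (0.7603·11.24 + 0.01750·160.0)/0.7778 = 14.59 mg/L.
Outfall 3: combined Q = 0.8469 m³/s; C = (0.7778·14.59 + 0.06910·74.50)/0.8469 = 19.48 mg/L.

19.5 mg/L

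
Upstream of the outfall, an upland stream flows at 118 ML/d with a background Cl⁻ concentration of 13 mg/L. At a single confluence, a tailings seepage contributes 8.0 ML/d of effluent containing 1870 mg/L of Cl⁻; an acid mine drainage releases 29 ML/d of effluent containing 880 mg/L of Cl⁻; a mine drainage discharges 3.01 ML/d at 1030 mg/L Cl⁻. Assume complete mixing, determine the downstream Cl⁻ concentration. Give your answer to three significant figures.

After mixing, C = (118.0·13.00 + 8.000·1870 + 29.00·880.0 + 3.010·1030) / 158.0 = 45110/158.0 = 285.5 mg/L.

286 mg/L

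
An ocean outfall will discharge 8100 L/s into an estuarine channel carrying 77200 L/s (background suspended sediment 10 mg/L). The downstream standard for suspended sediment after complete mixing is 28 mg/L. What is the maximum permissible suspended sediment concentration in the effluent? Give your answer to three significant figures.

At the limit, (Qr·Cr + Qe·Cₑ)/(Qr + Qe) = 28:
Cₑ = (85300·28 − 77200·10.00) / 8100 = 199.6 mg/L.

200 mg/L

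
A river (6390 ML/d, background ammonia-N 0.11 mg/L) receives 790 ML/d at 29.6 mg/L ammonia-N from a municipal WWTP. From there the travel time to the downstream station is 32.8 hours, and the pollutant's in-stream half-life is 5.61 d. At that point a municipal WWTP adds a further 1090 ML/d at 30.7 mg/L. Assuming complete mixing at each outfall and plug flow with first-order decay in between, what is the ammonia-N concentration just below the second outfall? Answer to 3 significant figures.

Conservation of mass: C = (6390·0.1100 + 790.0·29.60) / 7180 = 24090/7180 = 3.355 mg/L; combined flow 7180 ML/d.
Half-life 5.61 d → k = ln 2 / 5.61 = 0.1236 d⁻¹.
Applying C = C₀e^(−kt): 3.355 × 0.8446 = 2.833 mg/L.
At the second outfall, C = (7180·2.833 + 1090·30.70) / (7180 + 1090) = 6.506 mg/L.

6.51 mg/L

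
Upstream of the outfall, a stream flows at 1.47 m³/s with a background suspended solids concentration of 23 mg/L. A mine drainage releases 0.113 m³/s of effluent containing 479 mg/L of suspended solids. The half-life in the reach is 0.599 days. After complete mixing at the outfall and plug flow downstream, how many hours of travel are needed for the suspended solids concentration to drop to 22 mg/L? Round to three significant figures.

19.2 h

Mixed concentration C = ΣQC/ΣQ = (1.470·23.00 + 0.1130·479.0) / 1.583 = 87.94/1.583 = 55.55 mg/L.
Half-life 0.599 d → k = ln 2 / 0.599 = 1.157 d⁻¹.
55.55·exp(−k·t) = 22 → t = ln(55.55/22)/k = 69160 s = 19.21 h.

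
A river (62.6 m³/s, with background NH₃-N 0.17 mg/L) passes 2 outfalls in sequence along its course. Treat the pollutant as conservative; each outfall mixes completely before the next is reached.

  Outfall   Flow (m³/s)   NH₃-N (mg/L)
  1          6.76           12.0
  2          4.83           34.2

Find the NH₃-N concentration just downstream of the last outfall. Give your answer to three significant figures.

After outfall 1: Q = 62.60 + 6.760 = 69.36 m³/s; C = (62.60·0.1700 + 6.760·12.00)/69.36 = 1.323 mg/L.
After outfall 2: Q = 69.36 + 4.830 = 74.19 m³/s; C = (69.36·1.323 + 4.830·34.20)/74.19 = 3.463 mg/L.

3.46 mg/L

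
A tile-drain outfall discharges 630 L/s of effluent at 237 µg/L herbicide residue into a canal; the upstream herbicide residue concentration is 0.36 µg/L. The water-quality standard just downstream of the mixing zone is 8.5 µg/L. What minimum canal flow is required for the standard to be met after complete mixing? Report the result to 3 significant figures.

Set C_mix = 8.5: (Q·0.3600 + 630.0·237.0) / (Q + 630.0) = 8.5
→ Q = 630.0·(237.0 − 8.5)/(8.5 − 0.3600) = 17680 L/s.

17700 L/s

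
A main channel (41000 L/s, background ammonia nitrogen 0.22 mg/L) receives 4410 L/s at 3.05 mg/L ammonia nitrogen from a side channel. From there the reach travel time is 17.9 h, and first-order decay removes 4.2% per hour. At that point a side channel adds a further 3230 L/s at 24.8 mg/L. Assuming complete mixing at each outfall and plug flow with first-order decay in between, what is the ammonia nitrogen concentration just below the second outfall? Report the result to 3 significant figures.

1.86 mg/L

Flow-weighted average: C = (41000·0.2200 + 4410·3.050) / 45410 = 22470/45410 = 0.4948 mg/L; combined flow 45410 L/s.
4.2%/h lost → k = −ln(1 − 0.042) = 0.04291 h⁻¹.
Applying C = C₀e^(−kt): 0.4948 × 0.4639 = 0.2296 mg/L.
At the second outfall, C = (45410·0.2296 + 3230·24.80) / (45410 + 3230) = 1.861 mg/L.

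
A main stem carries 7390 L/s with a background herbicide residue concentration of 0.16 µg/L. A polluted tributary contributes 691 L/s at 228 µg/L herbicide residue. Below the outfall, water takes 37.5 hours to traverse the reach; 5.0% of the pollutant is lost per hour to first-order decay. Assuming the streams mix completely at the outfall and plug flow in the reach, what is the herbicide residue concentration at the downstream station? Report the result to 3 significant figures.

Conservation of mass: C = (7390·0.1600 + 691.0·228.0) / 8081 = 158700/8081 = 19.64 µg/L.
5.0%/h lost → k = −ln(1 − 0.05) = 0.05129 h⁻¹.
First-order decay: C = 19.64·exp(−k·t) = 19.64·0.1461 = 2.870 µg/L.

2.87 µg/L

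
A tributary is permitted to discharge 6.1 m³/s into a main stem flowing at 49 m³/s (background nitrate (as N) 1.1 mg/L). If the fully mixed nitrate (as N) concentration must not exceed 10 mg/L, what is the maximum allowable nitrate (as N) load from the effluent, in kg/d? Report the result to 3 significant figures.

42900 kg/d

Mass balance at the limit: 49.00·1.100 + 6.100·Cₑ = 55.10·10 → Cₑ = 81.49 mg/L.
Load = 6.100 m³/s × 81.49 g/m³ × 86 400 s/d = 42950 kg/d.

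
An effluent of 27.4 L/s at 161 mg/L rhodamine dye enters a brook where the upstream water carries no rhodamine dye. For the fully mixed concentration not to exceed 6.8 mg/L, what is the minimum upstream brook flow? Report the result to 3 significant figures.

621 L/s

Set C_mix = 6.8: (Q·0 + 27.40·161.0) / (Q + 27.40) = 6.8
→ Q = 27.40·(161.0 − 6.8)/(6.8 − 0) = 621.3 L/s.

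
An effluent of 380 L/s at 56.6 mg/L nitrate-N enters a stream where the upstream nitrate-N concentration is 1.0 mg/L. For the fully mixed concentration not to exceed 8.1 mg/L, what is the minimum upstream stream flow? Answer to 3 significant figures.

2600 L/s

Set C_mix = 8.1: (Q·1.000 + 380.0·56.60) / (Q + 380.0) = 8.1
→ Q = 380.0·(56.60 − 8.1)/(8.1 − 1.000) = 2596 L/s.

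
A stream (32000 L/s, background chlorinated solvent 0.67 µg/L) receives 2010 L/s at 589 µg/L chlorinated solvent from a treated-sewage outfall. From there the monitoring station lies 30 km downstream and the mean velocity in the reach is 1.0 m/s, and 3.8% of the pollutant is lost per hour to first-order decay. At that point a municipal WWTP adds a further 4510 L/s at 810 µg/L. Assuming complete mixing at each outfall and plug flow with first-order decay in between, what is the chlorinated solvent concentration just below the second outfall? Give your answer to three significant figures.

Mass balance: C = (32000·0.6700 + 2010·589.0) / 34010 = 1205000/34010 = 35.44 µg/L; combined flow 34010 L/s.
Travel time t = 30·1000 / 1.0 = 30000 s = 8.333 h.
3.8%/h lost → k = −ln(1 − 0.038) = 0.03874 h⁻¹.
Decay over the reach: 35.44·exp(−kt) = 35.44·0.7241 = 25.66 µg/L.
Second outfall: C = (34010·25.66 + 4510·810.0)/38520 = 117.5 µg/L.

117 µg/L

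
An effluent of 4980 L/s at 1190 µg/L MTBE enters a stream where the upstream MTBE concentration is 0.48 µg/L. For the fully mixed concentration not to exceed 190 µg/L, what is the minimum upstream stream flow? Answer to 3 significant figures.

Set C_mix = 190: (Q·0.4800 + 4980·1190) / (Q + 4980) = 190
→ Q = 4980·(1190 − 190)/(190 − 0.4800) = 26280 L/s.

26300 L/s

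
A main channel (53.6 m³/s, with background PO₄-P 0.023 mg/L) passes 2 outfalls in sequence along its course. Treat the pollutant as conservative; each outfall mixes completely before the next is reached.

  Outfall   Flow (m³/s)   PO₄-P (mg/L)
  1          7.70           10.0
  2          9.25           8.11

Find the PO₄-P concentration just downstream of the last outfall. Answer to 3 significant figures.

2.17 mg/L

After outfall 1: Q = 53.60 + 7.700 = 61.30 m³/s; C = (53.60·0.02300 + 7.700·10.00)/61.30 = 1.276 mg/L.
After outfall 2: Q = 61.30 + 9.250 = 70.55 m³/s; C = (61.30·1.276 + 9.250·8.110)/70.55 = 2.172 mg/L.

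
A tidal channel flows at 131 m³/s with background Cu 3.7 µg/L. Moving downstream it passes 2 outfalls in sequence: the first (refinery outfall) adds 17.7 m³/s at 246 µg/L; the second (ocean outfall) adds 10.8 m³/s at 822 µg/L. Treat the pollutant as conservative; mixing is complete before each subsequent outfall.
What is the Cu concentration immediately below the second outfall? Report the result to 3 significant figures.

86.0 µg/L

Below outfall 1: Q → 148.7 m³/s, C = (131.0·3.700 + 17.70·246.0)/148.7 = 32.54 µg/L.
Below outfall 2: Q → 159.5 m³/s, C = (148.7·32.54 + 10.80·822.0)/159.5 = 86.00 µg/L.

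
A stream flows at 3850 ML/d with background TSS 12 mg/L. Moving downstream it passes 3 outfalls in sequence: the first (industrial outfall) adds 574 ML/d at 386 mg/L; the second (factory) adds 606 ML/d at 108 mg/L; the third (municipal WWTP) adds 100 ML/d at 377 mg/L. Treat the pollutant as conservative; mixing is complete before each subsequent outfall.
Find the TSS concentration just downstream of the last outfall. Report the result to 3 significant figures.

72.3 mg/L

Below outfall 1: Q → 4424 ML/d, C = (3850·12.00 + 574.0·386.0)/4424 = 60.53 mg/L.
Below outfall 2: Q → 5030 ML/d, C = (4424·60.53 + 606.0·108.0)/5030 = 66.24 mg/L.
Below outfall 3: Q → 5130 ML/d, C = (5030·66.24 + 100.0·377.0)/5130 = 72.30 mg/L.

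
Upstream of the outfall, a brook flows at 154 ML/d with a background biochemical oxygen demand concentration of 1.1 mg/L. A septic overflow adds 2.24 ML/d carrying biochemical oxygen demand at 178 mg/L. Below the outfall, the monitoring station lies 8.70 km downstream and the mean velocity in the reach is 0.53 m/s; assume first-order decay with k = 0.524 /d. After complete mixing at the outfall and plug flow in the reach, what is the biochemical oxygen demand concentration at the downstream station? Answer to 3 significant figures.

3.29 mg/L

After mixing, C = (154.0·1.100 + 2.240·178.0) / 156.2 = 568.1/156.2 = 3.636 mg/L.
Travel time t = 8.70·1000 / 0.53 = 16420 s = 4.560 h.
Applying C = C₀e^(−kt): 3.636 × 0.9052 = 3.292 mg/L.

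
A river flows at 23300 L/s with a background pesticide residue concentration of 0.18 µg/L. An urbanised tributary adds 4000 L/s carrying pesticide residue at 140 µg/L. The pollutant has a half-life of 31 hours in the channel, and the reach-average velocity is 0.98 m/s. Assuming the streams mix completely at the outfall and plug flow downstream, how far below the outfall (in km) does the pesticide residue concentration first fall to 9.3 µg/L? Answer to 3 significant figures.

Mass balance: C = (23300·0.1800 + 4000·140.0) / 27300 = 564200/27300 = 20.67 µg/L.
Half-life 31 h → k = ln 2 / 31 = 0.02236 h⁻¹ = 0.5366 d⁻¹.
Set 20.67·exp(−k·t) = 9.3 → t = ln(20.67/9.3)/k = 128600 s = 35.71 h.
Distance = v·t = 0.98·128600 = 126000 m = 126.0 km.

126 km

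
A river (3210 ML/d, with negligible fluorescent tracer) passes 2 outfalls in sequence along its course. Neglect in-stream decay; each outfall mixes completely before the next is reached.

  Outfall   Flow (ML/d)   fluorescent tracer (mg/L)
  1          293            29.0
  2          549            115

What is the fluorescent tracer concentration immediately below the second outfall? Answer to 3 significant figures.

17.7 mg/L

After outfall 1: Q = 3210 + 293.0 = 3503 ML/d; C = (3210·0 + 293.0·29.00)/3503 = 2.426 mg/L.
After outfall 2: Q = 3503 + 549.0 = 4052 ML/d; C = (3503·2.426 + 549.0·115.0)/4052 = 17.68 mg/L.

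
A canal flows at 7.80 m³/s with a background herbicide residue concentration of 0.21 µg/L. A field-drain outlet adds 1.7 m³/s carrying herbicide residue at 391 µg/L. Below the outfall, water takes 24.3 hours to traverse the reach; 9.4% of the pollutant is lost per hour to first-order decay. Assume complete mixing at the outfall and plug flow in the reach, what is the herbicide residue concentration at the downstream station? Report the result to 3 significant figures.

Mass balance: C = (7.800·0.2100 + 1.700·391.0) / 9.500 = 666.3/9.500 = 70.14 µg/L.
9.4%/h lost → k = −ln(1 − 0.094) = 0.09872 h⁻¹.
Applying C = C₀e^(−kt): 70.14 × 0.09083 = 6.371 µg/L.

6.37 µg/L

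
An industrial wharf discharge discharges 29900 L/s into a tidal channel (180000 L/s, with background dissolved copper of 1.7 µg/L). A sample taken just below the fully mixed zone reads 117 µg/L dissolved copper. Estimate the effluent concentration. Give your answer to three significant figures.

Mass balance: 180000·1.700 + 29900·Cₑ = 209900·117.0
→ Cₑ = (209900·117.0 − 180000·1.700) / 29900 = 811.1 µg/L.

811 µg/L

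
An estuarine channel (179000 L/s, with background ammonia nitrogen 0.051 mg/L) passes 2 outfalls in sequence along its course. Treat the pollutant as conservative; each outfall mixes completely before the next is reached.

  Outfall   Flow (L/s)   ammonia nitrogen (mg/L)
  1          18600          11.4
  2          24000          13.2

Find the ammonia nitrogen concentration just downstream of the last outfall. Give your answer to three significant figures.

2.43 mg/L

Below outfall 1: Q → 197600 L/s, C = (179000·0.05100 + 18600·11.40)/197600 = 1.119 mg/L.
Below outfall 2: Q → 221600 L/s, C = (197600·1.119 + 24000·13.20)/221600 = 2.428 mg/L.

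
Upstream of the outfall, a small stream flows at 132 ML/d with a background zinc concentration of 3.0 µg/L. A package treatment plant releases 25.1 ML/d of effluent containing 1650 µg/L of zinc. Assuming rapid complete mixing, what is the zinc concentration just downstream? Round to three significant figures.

266 µg/L

Flow-weighted average: C = (132.0·3.000 + 25.10·1650) / 157.1 = 41810/157.1 = 266.1 µg/L.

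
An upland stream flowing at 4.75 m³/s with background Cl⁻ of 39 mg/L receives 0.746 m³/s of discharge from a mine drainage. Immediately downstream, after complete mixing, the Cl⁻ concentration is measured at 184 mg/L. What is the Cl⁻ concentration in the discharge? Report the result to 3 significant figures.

1110 mg/L

Mass balance: 4.750·39.00 + 0.7460·Cₑ = 5.496·184.0
→ Cₑ = (5.496·184.0 − 4.750·39.00) / 0.7460 = 1107 mg/L.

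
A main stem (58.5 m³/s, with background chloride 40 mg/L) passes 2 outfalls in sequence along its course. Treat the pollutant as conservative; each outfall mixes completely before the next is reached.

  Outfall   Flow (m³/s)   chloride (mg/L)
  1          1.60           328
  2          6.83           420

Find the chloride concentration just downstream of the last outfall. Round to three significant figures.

85.7 mg/L

Below outfall 1: Q → 60.10 m³/s, C = (58.50·40.00 + 1.600·328.0)/60.10 = 47.67 mg/L.
Below outfall 2: Q → 66.93 m³/s, C = (60.10·47.67 + 6.830·420.0)/66.93 = 85.66 mg/L.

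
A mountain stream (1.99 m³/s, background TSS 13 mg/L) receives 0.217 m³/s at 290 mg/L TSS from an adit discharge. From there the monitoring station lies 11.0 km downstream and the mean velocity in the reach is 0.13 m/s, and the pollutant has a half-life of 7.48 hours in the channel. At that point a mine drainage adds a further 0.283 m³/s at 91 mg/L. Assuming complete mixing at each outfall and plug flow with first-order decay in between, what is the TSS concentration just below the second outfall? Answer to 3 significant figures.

14.4 mg/L

Flow-weighted average: C = (1.990·13.00 + 0.2170·290.0) / 2.207 = 88.80/2.207 = 40.24 mg/L; combined flow 2.207 m³/s.
Travel time t = 11.0·1000 / 0.13 = 84620 s = 23.50 h.
Half-life 7.48 h → k = ln 2 / 7.48 = 0.09267 h⁻¹ = 2.224 d⁻¹.
After decay, C = 40.24 × e^(−kt) = 40.24 × 0.1133 = 4.557 mg/L.
At the second outfall, C = (2.207·4.557 + 0.2830·91.00) / (2.207 + 0.2830) = 14.38 mg/L.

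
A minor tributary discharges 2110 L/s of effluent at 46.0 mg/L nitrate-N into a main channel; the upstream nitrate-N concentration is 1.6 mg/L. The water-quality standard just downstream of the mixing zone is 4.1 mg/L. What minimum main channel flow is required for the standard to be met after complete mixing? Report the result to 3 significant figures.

Set C_mix = 4.1: (Q·1.600 + 2110·46.00) / (Q + 2110) = 4.1
→ Q = 2110·(46.00 − 4.1)/(4.1 − 1.600) = 35360 L/s.

35400 L/s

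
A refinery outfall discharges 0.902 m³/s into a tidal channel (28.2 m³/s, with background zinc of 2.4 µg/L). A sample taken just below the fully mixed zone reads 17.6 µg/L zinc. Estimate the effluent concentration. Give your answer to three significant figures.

Mass balance: 28.20·2.400 + 0.9020·Cₑ = 29.10·17.60
→ Cₑ = (29.10·17.60 − 28.20·2.400) / 0.9020 = 492.8 µg/L.

493 µg/L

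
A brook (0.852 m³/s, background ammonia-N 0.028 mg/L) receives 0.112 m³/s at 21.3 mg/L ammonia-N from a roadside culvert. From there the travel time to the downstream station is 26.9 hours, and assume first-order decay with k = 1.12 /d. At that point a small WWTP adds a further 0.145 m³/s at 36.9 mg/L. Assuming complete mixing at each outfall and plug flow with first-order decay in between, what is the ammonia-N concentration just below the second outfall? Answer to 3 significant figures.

Flow-weighted average: C = (0.8520·0.02800 + 0.1120·21.30) / 0.9640 = 2.409/0.9640 = 2.499 mg/L; combined flow 0.9640 m³/s.
First-order decay: C = 2.499·exp(−k·t) = 2.499·0.2850 = 0.7123 mg/L.
At the second outfall, C = (0.9640·0.7123 + 0.1450·36.90) / (0.9640 + 0.1450) = 5.444 mg/L.

5.44 mg/L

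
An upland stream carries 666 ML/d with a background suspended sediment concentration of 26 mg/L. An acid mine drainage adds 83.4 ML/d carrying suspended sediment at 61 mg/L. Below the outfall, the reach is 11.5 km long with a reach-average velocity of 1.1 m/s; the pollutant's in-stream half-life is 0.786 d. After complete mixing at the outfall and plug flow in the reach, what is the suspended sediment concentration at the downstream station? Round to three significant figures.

26.9 mg/L

After mixing, C = (666.0·26.00 + 83.40·61.00) / 749.4 = 22400/749.4 = 29.90 mg/L.
Travel time t = 11.5·1000 / 1.1 = 10450 s = 2.904 h.
Half-life 0.786 d → k = ln 2 / 0.786 = 0.8819 d⁻¹.
Applying C = C₀e^(−kt): 29.90 × 0.8988 = 26.87 mg/L.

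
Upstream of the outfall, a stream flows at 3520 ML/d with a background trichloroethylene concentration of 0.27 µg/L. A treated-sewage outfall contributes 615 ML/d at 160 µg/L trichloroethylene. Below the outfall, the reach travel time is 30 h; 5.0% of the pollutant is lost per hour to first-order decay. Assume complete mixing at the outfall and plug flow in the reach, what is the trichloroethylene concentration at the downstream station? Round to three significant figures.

5.16 µg/L

After mixing, C = (3520·0.2700 + 615.0·160.0) / 4135 = 99350/4135 = 24.03 µg/L.
5.0%/h lost → k = −ln(1 − 0.05) = 0.05129 h⁻¹.
First-order decay: C = 24.03·exp(−k·t) = 24.03·0.2146 = 5.157 µg/L.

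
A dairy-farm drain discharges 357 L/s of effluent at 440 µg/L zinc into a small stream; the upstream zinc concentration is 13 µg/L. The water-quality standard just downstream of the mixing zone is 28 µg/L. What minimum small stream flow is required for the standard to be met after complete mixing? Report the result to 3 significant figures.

9810 L/s

Set C_mix = 28: (Q·13.00 + 357.0·440.0) / (Q + 357.0) = 28
→ Q = 357.0·(440.0 − 28)/(28 − 13.00) = 9806 L/s.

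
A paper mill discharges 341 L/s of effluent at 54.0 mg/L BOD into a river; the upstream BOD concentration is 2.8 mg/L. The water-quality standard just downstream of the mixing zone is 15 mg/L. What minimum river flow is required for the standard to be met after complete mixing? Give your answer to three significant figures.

Set C_mix = 15: (Q·2.800 + 341.0·54.00) / (Q + 341.0) = 15
→ Q = 341.0·(54.00 − 15)/(15 − 2.800) = 1090 L/s.

1090 L/s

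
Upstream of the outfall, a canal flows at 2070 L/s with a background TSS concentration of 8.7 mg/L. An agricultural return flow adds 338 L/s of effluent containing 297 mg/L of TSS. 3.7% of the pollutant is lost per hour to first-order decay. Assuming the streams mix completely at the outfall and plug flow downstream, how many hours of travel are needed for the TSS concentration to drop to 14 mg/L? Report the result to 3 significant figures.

33.3 h

After mixing, C = (2070·8.700 + 338.0·297.0) / 2408 = 118400/2408 = 49.17 mg/L.
3.7%/h lost → k = −ln(1 − 0.037) = 0.03770 h⁻¹.
49.17·exp(−k·t) = 14 → t = ln(49.17/14)/k = 119900 s = 33.32 h.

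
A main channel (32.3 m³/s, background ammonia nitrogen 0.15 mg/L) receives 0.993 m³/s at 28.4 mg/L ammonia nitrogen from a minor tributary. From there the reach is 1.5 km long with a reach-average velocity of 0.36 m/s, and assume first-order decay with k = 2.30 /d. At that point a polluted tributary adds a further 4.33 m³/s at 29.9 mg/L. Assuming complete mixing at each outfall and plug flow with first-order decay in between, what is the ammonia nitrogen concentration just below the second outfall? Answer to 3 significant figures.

Mass balance: C = (32.30·0.1500 + 0.9930·28.40) / 33.29 = 33.05/33.29 = 0.9926 mg/L; combined flow 33.29 m³/s.
Travel time t = 1.5·1000 / 0.36 = 4167 s = 1.157 h.
After decay, C = 0.9926 × e^(−kt) = 0.9926 × 0.8950 = 0.8884 mg/L.
At the second outfall, C = (33.29·0.8884 + 4.330·29.90) / (33.29 + 4.330) = 4.227 mg/L.

4.23 mg/L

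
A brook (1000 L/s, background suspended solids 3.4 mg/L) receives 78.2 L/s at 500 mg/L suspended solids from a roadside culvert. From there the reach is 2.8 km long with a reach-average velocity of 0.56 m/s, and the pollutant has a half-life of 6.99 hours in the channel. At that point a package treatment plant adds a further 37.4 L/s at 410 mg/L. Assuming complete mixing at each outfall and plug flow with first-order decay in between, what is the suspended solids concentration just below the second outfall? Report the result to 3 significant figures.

After mixing, C = (1000·3.400 + 78.20·500.0) / 1078 = 42500/1078 = 39.42 mg/L; combined flow 1078 L/s.
Travel time t = 2.8·1000 / 0.56 = 5000 s = 1.389 h.
Half-life 6.99 h → k = ln 2 / 6.99 = 0.09916 h⁻¹ = 2.380 d⁻¹.
Applying C = C₀e^(−kt): 39.42 × 0.8713 = 34.35 mg/L.
Second outfall: C = (1078·34.35 + 37.40·410.0)/1116 = 46.94 mg/L.

46.9 mg/L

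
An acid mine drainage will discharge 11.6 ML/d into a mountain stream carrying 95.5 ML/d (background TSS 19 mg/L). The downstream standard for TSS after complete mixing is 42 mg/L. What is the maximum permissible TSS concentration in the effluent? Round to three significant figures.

231 mg/L

At the limit, (Qr·Cr + Qe·Cₑ)/(Qr + Qe) = 42:
Cₑ = (107.1·42 − 95.50·19.00) / 11.60 = 231.4 mg/L.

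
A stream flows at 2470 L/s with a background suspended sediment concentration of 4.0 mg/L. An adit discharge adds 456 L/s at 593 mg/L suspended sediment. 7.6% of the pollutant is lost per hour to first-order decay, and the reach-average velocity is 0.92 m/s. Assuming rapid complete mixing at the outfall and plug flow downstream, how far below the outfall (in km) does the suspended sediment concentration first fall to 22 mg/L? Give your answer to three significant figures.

61.6 km

Mixed concentration C = ΣQC/ΣQ = (2470·4.000 + 456.0·593.0) / 2926 = 280300/2926 = 95.79 mg/L.
7.6%/h lost → k = −ln(1 − 0.076) = 0.07904 h⁻¹.
Set 95.79·exp(−k·t) = 22 → t = ln(95.79/22)/k = 67000 s = 18.61 h.
Distance = v·t = 0.92·67000 = 61640 m = 61.64 km.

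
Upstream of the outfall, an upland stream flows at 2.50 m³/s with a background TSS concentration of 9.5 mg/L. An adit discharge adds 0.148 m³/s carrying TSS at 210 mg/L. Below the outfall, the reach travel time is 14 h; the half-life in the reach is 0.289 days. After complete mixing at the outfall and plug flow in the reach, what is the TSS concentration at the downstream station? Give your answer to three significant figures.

5.11 mg/L

Flow-weighted average: C = (2.500·9.500 + 0.1480·210.0) / 2.648 = 54.83/2.648 = 20.71 mg/L.
Half-life 0.289 d → k = ln 2 / 0.289 = 2.398 d⁻¹.
Decay over the reach: 20.71·exp(−kt) = 20.71·0.2468 = 5.111 mg/L.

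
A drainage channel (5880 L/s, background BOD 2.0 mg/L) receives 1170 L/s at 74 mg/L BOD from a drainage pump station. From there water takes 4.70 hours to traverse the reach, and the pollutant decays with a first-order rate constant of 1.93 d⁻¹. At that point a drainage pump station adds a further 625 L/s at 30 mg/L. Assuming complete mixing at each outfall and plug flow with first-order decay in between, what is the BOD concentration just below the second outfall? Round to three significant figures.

11.2 mg/L

Conservation of mass: C = (5880·2.000 + 1170·74.00) / 7050 = 98340/7050 = 13.95 mg/L; combined flow 7050 L/s.
After decay, C = 13.95 × e^(−kt) = 13.95 × 0.6853 = 9.559 mg/L.
At the second outfall, C = (7050·9.559 + 625.0·30.00) / (7050 + 625.0) = 11.22 mg/L.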